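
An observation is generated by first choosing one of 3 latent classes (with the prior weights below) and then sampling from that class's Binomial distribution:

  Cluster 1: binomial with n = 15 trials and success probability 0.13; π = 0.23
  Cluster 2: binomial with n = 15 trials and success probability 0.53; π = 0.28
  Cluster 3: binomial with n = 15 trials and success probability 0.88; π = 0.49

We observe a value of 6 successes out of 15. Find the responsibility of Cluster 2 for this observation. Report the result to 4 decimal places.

0.9562

P(component k | x) = π_k·f_k(x) / marginal(x), where marginal(x) = Σ_j π_j·f_j(x).
Evaluate each component's likelihood at the observed value:
  p_1 = 0.00689823
  p_2 = 0.124148
  p_3 = 1.19931e-05
Unnormalised posteriors:
  π_1·p_1 = 0.23 × 0.00689823 = 0.00158659
  π_2·p_2 = 0.28 × 0.124148 = 0.0347615
  π_3·p_3 = 0.49 × 1.19931e-05 = 5.87662e-06
Sum: 0.00158659 + 0.0347615 + 5.87662e-06 = 0.0363539
P(Cluster 2 | data) = 0.0347615 / 0.0363539 ≈ 0.9562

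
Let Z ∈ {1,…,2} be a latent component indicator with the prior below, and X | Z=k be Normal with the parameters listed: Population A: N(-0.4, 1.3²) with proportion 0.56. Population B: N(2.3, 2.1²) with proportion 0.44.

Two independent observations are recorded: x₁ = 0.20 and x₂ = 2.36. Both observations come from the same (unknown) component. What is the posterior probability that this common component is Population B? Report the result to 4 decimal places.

Posterior ∝ prior × likelihood, so P(k | x) ∝ P(Z=k) f_k(x); normalise over all components.
Since both observations come from the same component, the likelihood for component k is f_k(x₁)·f_k(x₂).
  L_A = [(1/(1.3·√(2π)))·exp(−(0.20−-0.4)²/(2·1.3²)) = 0.306879·exp(-0.10651) = 0.275874] × [0.0322244] = 0.00888988
  L_B = [(1/(2.1·√(2π)))·exp(−(0.20−2.3)²/(2·2.1²)) = 0.189973·exp(-0.50000) = 0.115224] × [0.189895] = 0.0218805
Weight by the priors:
  P(Z=A)·L_A = 0.56 × 0.00888988 = 0.00497833
  P(Z=B)·L_B = 0.44 × 0.0218805 = 0.00962742
Normaliser: 0.00497833 + 0.00962742 = 0.0146057
So the posterior for Population B is 0.00962742 / 0.0146057 ≈ 0.6592.

0.6592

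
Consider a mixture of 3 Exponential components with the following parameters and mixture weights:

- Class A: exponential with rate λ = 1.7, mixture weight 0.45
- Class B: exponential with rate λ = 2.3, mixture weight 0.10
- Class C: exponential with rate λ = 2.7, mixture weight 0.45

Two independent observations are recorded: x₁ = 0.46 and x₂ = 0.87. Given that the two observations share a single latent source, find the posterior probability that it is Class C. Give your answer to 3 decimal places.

Apply Bayes' rule: the posterior for each component is proportional to its prior times its likelihood at x.
Since both observations come from the same component, the likelihood for component k is f_k(x₁)·f_k(x₂).
  p_A = [1.7·e^(−1.7·0.46) = 1.7·e^(−0.7820) = 0.777733] × [0.387371] = 0.301271
  p_B = [2.3·e^(−2.3·0.46) = 2.3·e^(−1.0580) = 0.798444] × [0.31096] = 0.248284
  p_C = [2.7·e^(−2.7·0.46) = 2.7·e^(−1.2420) = 0.779776] × [0.257754] = 0.200991
Weight by the priors:
  π_A·p_A = 0.45 × 0.301271 = 0.135572
  π_B·p_B = 0.10 × 0.248284 = 0.0248284
  π_C·p_C = 0.45 × 0.200991 = 0.0904458
Evidence: 0.135572 + 0.0248284 + 0.0904458 = 0.250846
Responsibility of Class C: 0.0904458 / 0.250846 ≈ 0.361

0.361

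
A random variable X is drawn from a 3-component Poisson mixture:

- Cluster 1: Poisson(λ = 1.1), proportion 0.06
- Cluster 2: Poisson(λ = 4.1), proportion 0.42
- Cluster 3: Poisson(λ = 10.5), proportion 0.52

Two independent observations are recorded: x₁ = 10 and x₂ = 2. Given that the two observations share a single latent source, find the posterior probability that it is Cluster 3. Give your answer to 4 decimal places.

By Bayes' theorem, P(k | x) = π_k f_k(x) / Σ_j π_j f_j(x).
Since both observations come from the same component, the likelihood for component k is f_k(x₁)·f_k(x₂).
  L_1 = [e^(−1.1)·1.1^10/10! = 2.37925e-07] × [0.201387] = 4.7915e-08
  L_2 = [e^(−4.1)·4.1^10/10! = 0.00613011] × [0.139293] = 0.000853883
  L_3 = [e^(−10.5)·10.5^10/10! = 0.123606] × [0.00151795] = 0.000187627
Multiply by the mixture weights:
  π_1·L_1 = 0.06 × 4.7915e-08 = 2.8749e-09
  π_2·L_2 = 0.42 × 0.000853883 = 0.000358631
  π_3·L_3 = 0.52 × 0.000187627 = 9.75658e-05
Denominator: 2.8749e-09 + 0.000358631 + 9.75658e-05 = 0.0004562
So the posterior for Cluster 3 is 9.75658e-05 / 0.0004562 ≈ 0.2139.

0.2139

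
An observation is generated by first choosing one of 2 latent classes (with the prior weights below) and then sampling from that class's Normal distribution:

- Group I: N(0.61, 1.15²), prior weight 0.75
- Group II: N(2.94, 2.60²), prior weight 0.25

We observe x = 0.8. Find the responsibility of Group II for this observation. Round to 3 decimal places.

0.096

Apply Bayes' rule: the posterior for each component is proportional to its prior times its likelihood at x.
Evaluate each component's likelihood at the observed value:
  f_I = 0.342204
  f_II = 0.109353
Prior × likelihood for each component:
  π_I·f_I = 0.75 × 0.342204 = 0.256653
  π_II·f_II = 0.25 × 0.109353 = 0.0273381
Evidence: 0.256653 + 0.0273381 = 0.283991
So the posterior for Group II is 0.0273381 / 0.283991 ≈ 0.096.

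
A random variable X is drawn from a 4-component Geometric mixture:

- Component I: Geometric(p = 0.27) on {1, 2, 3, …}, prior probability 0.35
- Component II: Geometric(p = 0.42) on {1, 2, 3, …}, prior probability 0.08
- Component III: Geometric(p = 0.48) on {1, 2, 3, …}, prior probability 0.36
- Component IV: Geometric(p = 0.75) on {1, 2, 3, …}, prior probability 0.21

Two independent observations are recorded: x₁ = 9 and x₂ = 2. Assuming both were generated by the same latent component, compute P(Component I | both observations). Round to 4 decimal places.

0.8173

By Bayes' theorem, P(k | x) = π_k f_k(x) / Σ_j π_j f_j(x).
Since both observations come from the same component, the likelihood for component k is f_k(x₁)·f_k(x₂).
  L_I = [0.0217744] × [0.1971] = 0.00429174
  L_II = [0.00537865] × [0.2436] = 0.00131024
  L_III = [0.00256607] × [0.2496] = 0.00064049
  L_IV = [1.14441e-05] × [0.1875] = 2.14577e-06
Weight by the priors:
  π_I·L_I = 0.35 × 0.00429174 = 0.00150211
  π_II·L_II = 0.08 × 0.00131024 = 0.000104819
  π_III·L_III = 0.36 × 0.00064049 = 0.000230577
  π_IV·L_IV = 0.21 × 2.14577e-06 = 4.50611e-07
Sum: 0.00150211 + 0.000104819 + 0.000230577 + 4.50611e-07 = 0.00183795
P(Component I | x₁,x₂) = 0.00150211 / 0.00183795 ≈ 0.8173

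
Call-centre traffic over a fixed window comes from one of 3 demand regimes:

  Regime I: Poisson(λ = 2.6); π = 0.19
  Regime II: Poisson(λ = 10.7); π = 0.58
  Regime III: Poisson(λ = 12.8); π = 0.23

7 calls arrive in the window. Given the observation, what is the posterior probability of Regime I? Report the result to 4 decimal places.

Apply Bayes' rule: the posterior for each component is proportional to its prior times its likelihood at x.
Component likelihoods at x = 7 calls:
  f_I = e^(−2.6)·2.6^7/7! = 0.0118363
  f_II = e^(−10.7)·10.7^7/7! = 0.0718298
  f_III = e^(−12.8)·12.8^7/7! = 0.0308368
Prior × likelihood for each component:
  w_I·f_I = 0.19 × 0.0118363 = 0.0022489
  w_II·f_II = 0.58 × 0.0718298 = 0.0416613
  w_III·f_III = 0.23 × 0.0308368 = 0.00709247
Marginal: 0.0022489 + 0.0416613 + 0.00709247 = 0.0510027
P(Regime I | the observation) = 0.0022489 / 0.0510027 ≈ 0.0441

0.0441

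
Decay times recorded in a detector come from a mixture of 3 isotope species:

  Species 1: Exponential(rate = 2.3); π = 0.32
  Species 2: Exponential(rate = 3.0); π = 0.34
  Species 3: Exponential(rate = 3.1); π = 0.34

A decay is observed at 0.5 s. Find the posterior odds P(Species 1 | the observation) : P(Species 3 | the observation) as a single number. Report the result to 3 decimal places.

Only the two components matter; the odds are (π_i f_i(x)) / (π_j f_j(x)).
Exponential densities:
  L_1 = 2.3·e^(−2.3·0.5) = 2.3·e^(−1.1500) = 0.728265
  L_2 = 3.0·e^(−3.0·0.5) = 3.0·e^(−1.5000) = 0.66939
  L_3 = 3.1·e^(−3.1·0.5) = 3.1·e^(−1.5500) = 0.657969
Odds = (0.32/0.34) × (0.728265/0.657969) = 0.941176 × 1.10684 ≈ 1.042

1.042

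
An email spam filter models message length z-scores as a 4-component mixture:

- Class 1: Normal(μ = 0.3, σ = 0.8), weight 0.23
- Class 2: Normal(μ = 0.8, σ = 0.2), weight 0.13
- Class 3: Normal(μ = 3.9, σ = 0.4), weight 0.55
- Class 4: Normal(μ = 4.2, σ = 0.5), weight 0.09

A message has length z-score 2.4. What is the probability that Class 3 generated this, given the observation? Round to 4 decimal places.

0.1140

Posterior ∝ prior × likelihood, so P(k | x) ∝ π_k f_k(x); normalise over all components.
Evaluate each component's likelihood at the observed value:
  p_1 = 0.0159052
  p_2 = 2.52614e-14
  p_3 = 0.000881489
  p_4 = 0.0012238
Unnormalised posteriors:
  π_1·p_1 = 0.23 × 0.0159052 = 0.0036582
  π_2·p_2 = 0.13 × 2.52614e-14 = 3.28398e-15
  π_3·p_3 = 0.55 × 0.000881489 = 0.000484819
  π_4·p_4 = 0.09 × 0.0012238 = 0.000110142
Normaliser: 0.0036582 + 3.28398e-15 + 0.000484819 + 0.000110142 = 0.00425316
P(Class 3 | data) = 0.000484819 / 0.00425316 ≈ 0.1140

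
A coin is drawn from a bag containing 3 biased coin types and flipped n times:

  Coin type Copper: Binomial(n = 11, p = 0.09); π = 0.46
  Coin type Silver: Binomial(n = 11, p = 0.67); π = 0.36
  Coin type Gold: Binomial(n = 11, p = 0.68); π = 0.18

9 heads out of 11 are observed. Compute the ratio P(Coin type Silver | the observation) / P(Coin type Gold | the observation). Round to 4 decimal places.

1.8614

Posterior odds = (w_i f_i(x)) / (w_j f_j(x)); the normalising sum cancels.
Binomial probabilities:
  L_Copper = 1.76453e-08
  L_Silver = 0.162954
  L_Gold = 0.175083
Posterior odds = (w_Silver·L_Silver) / (w_Gold·L_Gold) = (0.36·0.162954) / (0.18·0.175083) = 0.0586633 / 0.0315149 ≈ 1.8614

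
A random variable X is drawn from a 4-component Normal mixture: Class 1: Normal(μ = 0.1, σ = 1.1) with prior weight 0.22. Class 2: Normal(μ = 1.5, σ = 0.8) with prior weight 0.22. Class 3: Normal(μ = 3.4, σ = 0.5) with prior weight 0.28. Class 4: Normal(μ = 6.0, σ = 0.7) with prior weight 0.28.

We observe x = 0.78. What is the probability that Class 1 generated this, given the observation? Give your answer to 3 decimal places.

0.474

P(component k | x) = w_k·f_k(x) / marginal(x), where marginal(x) = Σ_j w_j·f_j(x).
Component likelihoods at x = 0.78:
  L_1 = (1/(1.1·√(2π)))·exp(−(0.78−0.1)²/(2·1.1²)) = 0.362675·exp(-0.19107) = 0.299595
  L_2 = (1/(0.8·√(2π)))·exp(−(0.78−1.5)²/(2·0.8²)) = 0.498678·exp(-0.40500) = 0.332607
  L_3 = (1/(0.5·√(2π)))·exp(−(0.78−3.4)²/(2·0.5²)) = 0.797885·exp(-13.72880) = 8.70158e-07
  L_4 = (1/(0.7·√(2π)))·exp(−(0.78−6.0)²/(2·0.7²)) = 0.569918·exp(-27.80449) = 4.79154e-13
Multiply by the mixture weights:
  w_1·L_1 = 0.22 × 0.299595 = 0.0659109
  w_2·L_2 = 0.22 × 0.332607 = 0.0731734
  w_3·L_3 = 0.28 × 8.70158e-07 = 2.43644e-07
  w_4·L_4 = 0.28 × 4.79154e-13 = 1.34163e-13
Evidence: 0.0659109 + 0.0731734 + 2.43644e-07 + 1.34163e-13 = 0.139085
Responsibility of Class 1: 0.0659109 / 0.139085 ≈ 0.474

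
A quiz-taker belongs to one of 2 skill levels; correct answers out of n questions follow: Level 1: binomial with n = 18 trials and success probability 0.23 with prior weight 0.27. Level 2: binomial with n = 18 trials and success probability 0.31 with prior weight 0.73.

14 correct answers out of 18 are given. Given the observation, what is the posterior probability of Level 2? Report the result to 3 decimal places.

0.991

Posterior ∝ prior × likelihood, so P(k | x) ∝ w_k f_k(x); normalise over all components.
Binomial probabilities:
  L_1 = C(18,14)·0.23^14·0.77^4 = 3060·1.15928e-09·0.35153 = 1.24702e-06
  L_2 = C(18,14)·0.31^14·0.69^4 = 3060·7.56944e-08·0.226671 = 5.25027e-05
Weight by the priors:
  w_1·L_1 = 0.27 × 1.24702e-06 = 3.36696e-07
  w_2·L_2 = 0.73 × 5.25027e-05 = 3.8327e-05
Normaliser: 3.36696e-07 + 3.8327e-05 = 3.86637e-05
P(Level 2 | data) = 3.8327e-05 / 3.86637e-05 ≈ 0.991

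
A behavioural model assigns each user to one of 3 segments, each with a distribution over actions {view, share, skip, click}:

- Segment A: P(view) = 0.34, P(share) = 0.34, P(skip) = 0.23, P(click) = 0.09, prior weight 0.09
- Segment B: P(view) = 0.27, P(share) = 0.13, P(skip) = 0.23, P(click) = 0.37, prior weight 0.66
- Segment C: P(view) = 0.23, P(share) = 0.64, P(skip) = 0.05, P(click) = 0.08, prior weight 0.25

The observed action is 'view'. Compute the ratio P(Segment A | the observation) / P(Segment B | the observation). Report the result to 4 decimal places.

0.1717

Since P(k|x) ∝ w_k f_k(x), the posterior odds are w_i f_i(x) / (w_j f_j(x)).
Categorical probabilities:
  f_A = P(view | comp) = 0.34
  f_B = P(view | comp) = 0.27
  f_C = P(view | comp) = 0.23
Odds = (0.09/0.66) × (0.34/0.27) = 0.136364 × 1.25926 ≈ 0.1717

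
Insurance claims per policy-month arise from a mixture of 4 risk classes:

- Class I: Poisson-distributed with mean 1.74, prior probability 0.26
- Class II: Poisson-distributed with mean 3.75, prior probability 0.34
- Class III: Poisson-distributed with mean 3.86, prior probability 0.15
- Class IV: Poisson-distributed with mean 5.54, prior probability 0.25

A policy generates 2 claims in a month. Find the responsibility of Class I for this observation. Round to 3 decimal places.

0.421

The responsibility of component k is w_k f_k(x) divided by Σ_j w_j f_j(x).
Evaluate each component's likelihood at the observed value:
  L_I = 0.265703
  L_II = 0.165359
  L_III = 0.156952
  L_IV = 0.0602557
Weight by the priors:
  w_I·L_I = 0.26 × 0.265703 = 0.0690827
  w_II·L_II = 0.34 × 0.165359 = 0.0562221
  w_III·L_III = 0.15 × 0.156952 = 0.0235429
  w_IV·L_IV = 0.25 × 0.0602557 = 0.0150639
Normaliser: 0.0690827 + 0.0562221 + 0.0235429 + 0.0150639 = 0.163912
Responsibility of Class I: 0.0690827 / 0.163912 ≈ 0.421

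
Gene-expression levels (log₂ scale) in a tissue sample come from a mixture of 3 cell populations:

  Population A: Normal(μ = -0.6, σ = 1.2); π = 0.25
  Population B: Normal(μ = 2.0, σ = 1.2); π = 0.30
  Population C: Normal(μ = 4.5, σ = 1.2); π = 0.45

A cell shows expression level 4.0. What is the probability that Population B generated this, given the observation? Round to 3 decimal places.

0.153

The responsibility of component k is P(Z=k) f_k(x) divided by Σ_j P(Z=j) f_j(x).
Component likelihoods at x = 4.0:
  L_A = 0.000214225
  L_B = 0.0828976
  L_C = 0.30481
Prior × likelihood for each component:
  P(Z=A)·L_A = 0.25 × 0.000214225 = 5.35563e-05
  P(Z=B)·L_B = 0.30 × 0.0828976 = 0.0248693
  P(Z=C)·L_C = 0.45 × 0.30481 = 0.137165
Normaliser: 5.35563e-05 + 0.0248693 + 0.137165 = 0.162087
So the posterior for Population B is 0.0248693 / 0.162087 ≈ 0.153.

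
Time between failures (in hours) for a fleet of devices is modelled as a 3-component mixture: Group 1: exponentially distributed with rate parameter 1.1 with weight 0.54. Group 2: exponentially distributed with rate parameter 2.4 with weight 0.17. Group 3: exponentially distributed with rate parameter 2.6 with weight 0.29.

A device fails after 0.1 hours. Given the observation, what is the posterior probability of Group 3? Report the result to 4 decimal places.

P(component k | x) = π_k·f_k(x) / marginal(x), where marginal(x) = Σ_j π_j·f_j(x).
Component likelihoods at x = 0.1 hours:
  p_1 = 0.985418
  p_2 = 1.88791
  p_3 = 2.00473
Unnormalised posteriors:
  π_1·p_1 = 0.54 × 0.985418 = 0.532125
  π_2·p_2 = 0.17 × 1.88791 = 0.320944
  π_3·p_3 = 0.29 × 2.00473 = 0.581373
Evidence: 0.532125 + 0.320944 + 0.581373 = 1.43444
P(Group 3 | 0.1 hours) = 0.581373 / 1.43444 ≈ 0.4053

0.4053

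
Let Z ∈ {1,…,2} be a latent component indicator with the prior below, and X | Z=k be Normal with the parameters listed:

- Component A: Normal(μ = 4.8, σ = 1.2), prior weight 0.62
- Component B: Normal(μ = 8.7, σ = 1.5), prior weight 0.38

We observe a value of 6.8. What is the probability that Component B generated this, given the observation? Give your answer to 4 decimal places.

By Bayes' theorem, P(k | x) = π_k f_k(x) / Σ_j π_j f_j(x).
Evaluate each component's likelihood at the observed value:
  L_A = 0.0828976
  L_B = 0.119239
Unnormalised posteriors:
  π_A·L_A = 0.62 × 0.0828976 = 0.0513965
  π_B·L_B = 0.38 × 0.119239 = 0.0453108
Marginal: 0.0513965 + 0.0453108 = 0.0967073
So the posterior for Component B is 0.0453108 / 0.0967073 ≈ 0.4685.

0.4685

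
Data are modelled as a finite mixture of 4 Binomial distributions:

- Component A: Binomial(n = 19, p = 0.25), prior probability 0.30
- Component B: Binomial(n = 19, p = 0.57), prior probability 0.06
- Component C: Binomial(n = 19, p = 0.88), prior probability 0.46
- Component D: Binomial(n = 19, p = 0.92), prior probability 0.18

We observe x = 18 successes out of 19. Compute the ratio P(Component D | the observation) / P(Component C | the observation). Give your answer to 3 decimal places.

0.581

Posterior odds = (w_i f_i(x)) / (w_j f_j(x)); the normalising sum cancels.
Component likelihoods at x = 18 successes out of 19:
  L_A = 2.07365e-10
  L_B = 0.000329587
  L_C = 0.228362
  L_D = 0.338863
0.0609954 / 0.105046 ≈ 0.581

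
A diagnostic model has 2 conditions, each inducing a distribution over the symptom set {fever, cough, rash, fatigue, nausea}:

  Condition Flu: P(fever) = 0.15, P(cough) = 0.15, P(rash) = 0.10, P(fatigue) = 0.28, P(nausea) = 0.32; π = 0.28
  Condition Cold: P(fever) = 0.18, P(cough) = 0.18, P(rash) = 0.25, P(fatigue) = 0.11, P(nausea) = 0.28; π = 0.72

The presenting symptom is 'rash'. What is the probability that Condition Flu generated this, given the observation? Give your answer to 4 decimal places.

Posterior ∝ prior × likelihood, so P(k | x) ∝ P(Z=k) f_k(x); normalise over all components.
Evaluate each component's likelihood at the observed value:
  f_Flu = 0.1
  f_Cold = 0.25
Unnormalised posteriors:
  P(Z=Flu)·f_Flu = 0.28 × 0.1 = 0.028
  P(Z=Cold)·f_Cold = 0.72 × 0.25 = 0.18
Denominator: 0.028 + 0.18 = 0.208
P(Condition Flu | the observation) = 0.028 / 0.208 ≈ 0.1346

0.1346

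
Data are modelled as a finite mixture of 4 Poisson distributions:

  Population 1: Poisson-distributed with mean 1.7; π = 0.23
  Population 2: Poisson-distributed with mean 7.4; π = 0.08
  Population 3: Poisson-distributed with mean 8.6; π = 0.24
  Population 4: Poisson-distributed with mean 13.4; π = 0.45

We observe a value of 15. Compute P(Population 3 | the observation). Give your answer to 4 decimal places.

The responsibility of component k is π_k f_k(x) divided by Σ_j π_j f_j(x).
Evaluate each component's likelihood at the observed value:
  f_1 = 3.99884e-10
  f_2 = 0.00510737
  f_3 = 0.014657
  f_4 = 0.0934386
Multiply by the mixture weights:
  π_1·f_1 = 0.23 × 3.99884e-10 = 9.19732e-11
  π_2·f_2 = 0.08 × 0.00510737 = 0.000408589
  π_3·f_3 = 0.24 × 0.014657 = 0.00351768
  π_4·f_4 = 0.45 × 0.0934386 = 0.0420474
Denominator: 9.19732e-11 + 0.000408589 + 0.00351768 + 0.0420474 = 0.0459736
Responsibility of Population 3: 0.00351768 / 0.0459736 ≈ 0.0765

0.0765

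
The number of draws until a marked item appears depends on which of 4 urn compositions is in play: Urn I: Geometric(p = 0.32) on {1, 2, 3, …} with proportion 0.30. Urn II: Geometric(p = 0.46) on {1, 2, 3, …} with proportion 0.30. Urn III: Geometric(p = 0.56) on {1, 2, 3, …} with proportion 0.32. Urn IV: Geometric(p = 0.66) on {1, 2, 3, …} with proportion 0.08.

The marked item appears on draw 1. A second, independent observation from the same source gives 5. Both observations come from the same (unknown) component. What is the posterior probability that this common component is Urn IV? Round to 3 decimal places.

0.029

The responsibility of component k is w_k f_k(x) divided by Σ_j w_j f_j(x).
Since both observations come from the same component, the likelihood for component k is f_k(x₁)·f_k(x₂).
  L_I = [0.32] × [0.0684204] = 0.0218945
  L_II = [0.46] × [0.0391141] = 0.0179925
  L_III = [0.56] × [0.0209893] = 0.011754
  L_IV = [0.66] × [0.00881982] = 0.00582108
Multiply by the mixture weights:
  w_I·L_I = 0.30 × 0.0218945 = 0.00656836
  w_II·L_II = 0.30 × 0.0179925 = 0.00539774
  w_III·L_III = 0.32 × 0.011754 = 0.00376129
  w_IV·L_IV = 0.08 × 0.00582108 = 0.000465686
Evidence: 0.00656836 + 0.00539774 + 0.00376129 + 0.000465686 = 0.0161931
P(Urn IV | x₁,x₂) = 0.000465686 / 0.0161931 ≈ 0.029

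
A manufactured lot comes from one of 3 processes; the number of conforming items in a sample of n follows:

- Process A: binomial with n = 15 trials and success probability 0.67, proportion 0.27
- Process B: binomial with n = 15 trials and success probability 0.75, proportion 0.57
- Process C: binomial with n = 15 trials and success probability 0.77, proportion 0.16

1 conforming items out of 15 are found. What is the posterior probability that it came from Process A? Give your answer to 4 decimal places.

0.9498

Posterior ∝ prior × likelihood, so P(k | x) ∝ w_k f_k(x); normalise over all components.
Binomial probabilities:
  f_A = C(15,1)·0.67^1·0.33^14 = 15·0.67·1.81633e-07 = 1.82541e-06
  f_B = C(15,1)·0.75^1·0.25^14 = 15·0.75·3.72529e-09 = 4.19095e-08
  f_C = C(15,1)·0.77^1·0.23^14 = 15·0.77·1.15928e-09 = 1.33897e-08
Weight by the priors:
  w_A·f_A = 0.27 × 1.82541e-06 = 4.92862e-07
  w_B·f_B = 0.57 × 4.19095e-08 = 2.38884e-08
  w_C·f_C = 0.16 × 1.33897e-08 = 2.14236e-09
Evidence: 4.92862e-07 + 2.38884e-08 + 2.14236e-09 = 5.18892e-07
P(Process A | data) = 4.92862e-07 / 5.18892e-07 ≈ 0.9498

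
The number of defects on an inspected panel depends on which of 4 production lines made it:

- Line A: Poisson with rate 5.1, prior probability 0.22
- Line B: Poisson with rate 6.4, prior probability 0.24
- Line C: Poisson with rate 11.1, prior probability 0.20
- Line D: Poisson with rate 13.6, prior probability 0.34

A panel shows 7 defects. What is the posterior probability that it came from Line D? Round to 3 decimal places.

0.092

P(component k | x) = w_k·f_k(x) / marginal(x), where marginal(x) = Σ_j w_j·f_j(x).
Poisson probabilities:
  p_A = 0.108557
  p_B = 0.144992
  p_C = 0.0622532
  p_D = 0.0211805
Multiply by the mixture weights:
  w_A·p_A = 0.22 × 0.108557 = 0.0238826
  w_B·p_B = 0.24 × 0.144992 = 0.0347981
  w_C·p_C = 0.20 × 0.0622532 = 0.0124506
  w_D·p_D = 0.34 × 0.0211805 = 0.00720138
Denominator: 0.0238826 + 0.0347981 + 0.0124506 + 0.00720138 = 0.0783327
So the posterior for Line D is 0.00720138 / 0.0783327 ≈ 0.092.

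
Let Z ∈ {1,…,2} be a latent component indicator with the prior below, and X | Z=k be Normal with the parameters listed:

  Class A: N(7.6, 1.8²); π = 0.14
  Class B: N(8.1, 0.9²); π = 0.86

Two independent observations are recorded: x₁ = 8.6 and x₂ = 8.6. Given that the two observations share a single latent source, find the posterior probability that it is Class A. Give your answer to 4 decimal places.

Apply Bayes' rule: the posterior for each component is proportional to its prior times its likelihood at x.
Since both observations come from the same component, the likelihood for component k is f_k(x₁)·f_k(x₂).
  L_A = [0.18994] × [0.18994] = 0.0360773
  L_B = [0.37988] × [0.37988] = 0.144309
Prior × likelihood for each component:
  π_A·L_A = 0.14 × 0.0360773 = 0.00505082
  π_B·L_B = 0.86 × 0.144309 = 0.124106
Evidence: 0.00505082 + 0.124106 = 0.129157
Responsibility of Class A: 0.00505082 / 0.129157 ≈ 0.0391

0.0391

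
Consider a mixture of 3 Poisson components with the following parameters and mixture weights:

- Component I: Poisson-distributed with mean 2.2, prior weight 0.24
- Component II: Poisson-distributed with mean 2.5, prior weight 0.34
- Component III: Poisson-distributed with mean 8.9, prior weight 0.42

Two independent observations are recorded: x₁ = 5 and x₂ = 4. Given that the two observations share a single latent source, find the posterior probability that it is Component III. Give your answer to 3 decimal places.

0.182

Posterior ∝ prior × likelihood, so P(k | x) ∝ P(Z=k) f_k(x); normalise over all components.
Since both observations come from the same component, the likelihood for component k is f_k(x₁)·f_k(x₂).
  f_I = [e^(−2.2)·2.2^5/5! = 0.0475866] × [0.108151] = 0.00514655
  f_II = [e^(−2.5)·2.5^5/5! = 0.0668009] × [0.133602] = 0.00892473
  f_III = [e^(−8.9)·8.9^5/5! = 0.063467] × [0.0356556] = 0.00226295
Prior × likelihood for each component:
  P(Z=I)·f_I = 0.24 × 0.00514655 = 0.00123517
  P(Z=II)·f_II = 0.34 × 0.00892473 = 0.00303441
  P(Z=III)·f_III = 0.42 × 0.00226295 = 0.000950441
Marginal: 0.00123517 + 0.00303441 + 0.000950441 = 0.00522002
So the posterior for Component III is 0.000950441 / 0.00522002 ≈ 0.182.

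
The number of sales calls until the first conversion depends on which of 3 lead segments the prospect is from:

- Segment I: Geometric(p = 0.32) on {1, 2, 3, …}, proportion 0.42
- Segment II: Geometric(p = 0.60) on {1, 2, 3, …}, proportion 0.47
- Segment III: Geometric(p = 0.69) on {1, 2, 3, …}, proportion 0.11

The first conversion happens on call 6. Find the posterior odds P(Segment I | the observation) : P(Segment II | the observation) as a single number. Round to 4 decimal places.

The posterior odds equal the prior odds times the likelihood ratio: (π_i/π_j)·(f_i(x)/f_j(x)).
Evaluate each component's likelihood at the observed value:
  p_I = 0.0465259
  p_II = 0.006144
  p_III = 0.00197541
Odds = (0.42/0.47) × (0.0465259/0.006144) = 0.893617 × 7.57257 ≈ 6.7670

6.7670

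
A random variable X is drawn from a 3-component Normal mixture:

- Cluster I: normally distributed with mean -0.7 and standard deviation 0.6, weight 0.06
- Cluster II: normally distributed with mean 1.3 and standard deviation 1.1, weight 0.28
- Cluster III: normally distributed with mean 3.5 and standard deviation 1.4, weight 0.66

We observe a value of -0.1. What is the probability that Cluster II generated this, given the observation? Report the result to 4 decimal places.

0.5924

By Bayes' theorem, P(k | x) = w_k f_k(x) / Σ_j w_j f_j(x).
Normal densities:
  L_I = (1/(0.6·√(2π)))·exp(−(-0.1−-0.7)²/(2·0.6²)) = 0.664904·exp(-0.50000) = 0.403285
  L_II = (1/(1.1·√(2π)))·exp(−(-0.1−1.3)²/(2·1.1²)) = 0.362675·exp(-0.80992) = 0.161352
  L_III = (1/(1.4·√(2π)))·exp(−(-0.1−3.5)²/(2·1.4²)) = 0.284959·exp(-3.30612) = 0.010446
Multiply by the mixture weights:
  w_I·L_I = 0.06 × 0.403285 = 0.0241971
  w_II·L_II = 0.28 × 0.161352 = 0.0451786
  w_III·L_III = 0.66 × 0.010446 = 0.00689438
Evidence: 0.0241971 + 0.0451786 + 0.00689438 = 0.0762701
P(Cluster II | the observation) ≈ 0.5924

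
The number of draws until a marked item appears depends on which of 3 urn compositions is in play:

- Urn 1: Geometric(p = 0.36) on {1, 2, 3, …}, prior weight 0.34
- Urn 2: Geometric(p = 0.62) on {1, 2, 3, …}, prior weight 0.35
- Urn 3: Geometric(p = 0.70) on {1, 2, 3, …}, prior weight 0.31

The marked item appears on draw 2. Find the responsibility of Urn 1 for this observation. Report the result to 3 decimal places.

P(component k | x) = π_k·f_k(x) / marginal(x), where marginal(x) = Σ_j π_j·f_j(x).
Component likelihoods at x = 2:
  p_1 = 0.36·(1−0.36)^1 = 0.36·0.64 = 0.2304
  p_2 = 0.62·(1−0.62)^1 = 0.62·0.38 = 0.2356
  p_3 = 0.70·(1−0.70)^1 = 0.70·0.3 = 0.21
Unnormalised posteriors:
  π_1·p_1 = 0.34 × 0.2304 = 0.078336
  π_2·p_2 = 0.35 × 0.2356 = 0.08246
  π_3·p_3 = 0.31 × 0.21 = 0.0651
Normaliser: 0.078336 + 0.08246 + 0.0651 = 0.225896
So the posterior for Urn 1 is 0.078336 / 0.225896 ≈ 0.347.

0.347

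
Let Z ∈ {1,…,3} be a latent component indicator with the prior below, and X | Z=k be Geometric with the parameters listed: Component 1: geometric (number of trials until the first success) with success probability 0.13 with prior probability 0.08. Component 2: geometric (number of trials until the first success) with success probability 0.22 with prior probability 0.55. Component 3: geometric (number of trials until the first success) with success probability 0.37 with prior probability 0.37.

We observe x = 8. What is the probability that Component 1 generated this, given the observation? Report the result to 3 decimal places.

0.128

Apply Bayes' rule: the posterior for each component is proportional to its prior times its likelihood at x.
Geometric probabilities:
  p_1 = 0.13·(1−0.13)^7 = 0.13·0.377255 = 0.0490431
  p_2 = 0.22·(1−0.22)^7 = 0.22·0.175656 = 0.0386443
  p_3 = 0.37·(1−0.37)^7 = 0.37·0.0393898 = 0.0145742
Weight by the priors:
  w_1·p_1 = 0.08 × 0.0490431 = 0.00392345
  w_2·p_2 = 0.55 × 0.0386443 = 0.0212543
  w_3·p_3 = 0.37 × 0.0145742 = 0.00539246
Sum: 0.00392345 + 0.0212543 + 0.00539246 = 0.0305703
P(Component 1 | x) ≈ 0.128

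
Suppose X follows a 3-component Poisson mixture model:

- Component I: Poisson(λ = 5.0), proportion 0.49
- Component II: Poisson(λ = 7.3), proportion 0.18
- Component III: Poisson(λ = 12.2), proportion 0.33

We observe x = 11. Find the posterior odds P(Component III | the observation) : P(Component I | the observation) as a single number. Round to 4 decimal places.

The posterior odds equal the prior odds times the likelihood ratio: (w_i/w_j)·(f_i(x)/f_j(x)).
Poisson probabilities:
  f_I = e^(−5.0)·5.0^11/11! = 0.00824218
  f_II = e^(−7.3)·7.3^11/11! = 0.0530941
  f_III = e^(−12.2)·12.2^11/11! = 0.112308
0.0370616 / 0.00403867 ≈ 9.1767

9.1767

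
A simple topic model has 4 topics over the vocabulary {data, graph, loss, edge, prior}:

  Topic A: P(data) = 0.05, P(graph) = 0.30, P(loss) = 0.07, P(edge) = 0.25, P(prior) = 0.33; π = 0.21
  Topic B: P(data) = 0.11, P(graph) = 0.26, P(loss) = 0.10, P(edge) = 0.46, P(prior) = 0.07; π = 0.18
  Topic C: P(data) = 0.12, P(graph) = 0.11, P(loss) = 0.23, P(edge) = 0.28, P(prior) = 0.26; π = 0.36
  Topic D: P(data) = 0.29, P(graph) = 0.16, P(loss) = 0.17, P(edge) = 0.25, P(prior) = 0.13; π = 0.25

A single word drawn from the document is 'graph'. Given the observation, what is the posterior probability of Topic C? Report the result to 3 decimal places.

The responsibility of component k is π_k f_k(x) divided by Σ_j π_j f_j(x).
Evaluate each component's likelihood at the observed value:
  L_A = P(graph | comp) = 0.30
  L_B = P(graph | comp) = 0.26
  L_C = P(graph | comp) = 0.11
  L_D = P(graph | comp) = 0.16
Unnormalised posteriors:
  π_A·L_A = 0.21 × 0.3 = 0.063
  π_B·L_B = 0.18 × 0.26 = 0.0468
  π_C·L_C = 0.36 × 0.11 = 0.0396
  π_D·L_D = 0.25 × 0.16 = 0.04
Denominator: 0.063 + 0.0468 + 0.0396 + 0.04 = 0.1894
P(Topic C | the observation) = 0.0396 / 0.1894 ≈ 0.209

0.209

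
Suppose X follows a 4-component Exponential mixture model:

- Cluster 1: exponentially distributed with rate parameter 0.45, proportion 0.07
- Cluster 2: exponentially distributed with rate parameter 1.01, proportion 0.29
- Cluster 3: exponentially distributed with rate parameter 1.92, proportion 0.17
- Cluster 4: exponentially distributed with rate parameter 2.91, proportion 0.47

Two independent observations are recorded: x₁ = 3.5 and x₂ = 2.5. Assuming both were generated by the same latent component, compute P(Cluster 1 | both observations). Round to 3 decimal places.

Posterior ∝ prior × likelihood, so P(k | x) ∝ π_k f_k(x); normalise over all components.
Since both observations come from the same component, the likelihood for component k is f_k(x₁)·f_k(x₂).
  p_1 = [0.45·e^(−0.45·3.5) = 0.45·e^(−1.5750) = 0.0931534] × [0.146094] = 0.0136091
  p_2 = [1.01·e^(−1.01·3.5) = 1.01·e^(−3.5350) = 0.0294503] × [0.0808589] = 0.00238132
  p_3 = [1.92·e^(−1.92·3.5) = 1.92·e^(−6.7200) = 0.00231655] × [0.0158011] = 3.66041e-05
  p_4 = [2.91·e^(−2.91·3.5) = 2.91·e^(−10.1850) = 0.0001098] × [0.00201558] = 2.21312e-07
Unnormalised posteriors:
  π_1·p_1 = 0.07 × 0.0136091 = 0.000952638
  π_2·p_2 = 0.29 × 0.00238132 = 0.000690583
  π_3·p_3 = 0.17 × 3.66041e-05 = 6.2227e-06
  π_4·p_4 = 0.47 × 2.21312e-07 = 1.04016e-07
Evidence: 0.000952638 + 0.000690583 + 6.2227e-06 + 1.04016e-07 = 0.00164955
P(Cluster 1 | x₁, x₂) = 0.000952638 / 0.00164955 ≈ 0.578

0.578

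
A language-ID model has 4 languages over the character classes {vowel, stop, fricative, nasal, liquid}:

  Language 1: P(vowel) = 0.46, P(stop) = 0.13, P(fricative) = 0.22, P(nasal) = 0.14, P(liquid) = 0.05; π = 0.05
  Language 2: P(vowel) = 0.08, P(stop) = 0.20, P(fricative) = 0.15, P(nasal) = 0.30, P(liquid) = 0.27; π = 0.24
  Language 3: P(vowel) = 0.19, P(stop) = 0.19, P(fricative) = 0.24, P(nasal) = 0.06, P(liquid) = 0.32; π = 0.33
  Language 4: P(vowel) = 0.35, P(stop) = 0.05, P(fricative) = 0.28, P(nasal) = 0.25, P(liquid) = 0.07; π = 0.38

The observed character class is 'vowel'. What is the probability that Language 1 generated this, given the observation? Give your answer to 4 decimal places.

0.0967

By Bayes' theorem, P(k | x) = P(Z=k) f_k(x) / Σ_j P(Z=j) f_j(x).
Evaluate each component's likelihood at the observed value:
  L_1 = P(vowel | comp) = 0.46
  L_2 = P(vowel | comp) = 0.08
  L_3 = P(vowel | comp) = 0.19
  L_4 = P(vowel | comp) = 0.35
Multiply by the mixture weights:
  P(Z=1)·L_1 = 0.05 × 0.46 = 0.023
  P(Z=2)·L_2 = 0.24 × 0.08 = 0.0192
  P(Z=3)·L_3 = 0.33 × 0.19 = 0.0627
  P(Z=4)·L_4 = 0.38 × 0.35 = 0.133
Sum: 0.023 + 0.0192 + 0.0627 + 0.133 = 0.2379
So the posterior for Language 1 is 0.023 / 0.2379 ≈ 0.0967.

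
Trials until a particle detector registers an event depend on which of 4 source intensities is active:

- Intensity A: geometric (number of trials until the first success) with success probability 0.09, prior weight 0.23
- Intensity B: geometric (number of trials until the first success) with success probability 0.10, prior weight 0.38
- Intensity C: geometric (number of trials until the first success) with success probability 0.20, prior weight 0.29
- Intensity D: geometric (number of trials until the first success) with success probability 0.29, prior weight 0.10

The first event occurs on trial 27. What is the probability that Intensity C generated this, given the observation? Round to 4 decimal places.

Apply Bayes' rule: the posterior for each component is proportional to its prior times its likelihood at x.
Component likelihoods at x = 27:
  L_A = 0.09·(1−0.09)^26 = 0.09·0.0861145 = 0.0077503
  L_B = 0.10·(1−0.10)^26 = 0.10·0.0646108 = 0.00646108
  L_C = 0.20·(1−0.20)^26 = 0.20·0.00302231 = 0.000604463
  L_D = 0.29·(1−0.29)^26 = 0.29·0.000135743 = 3.93654e-05
Prior × likelihood for each component:
  π_A·L_A = 0.23 × 0.0077503 = 0.00178257
  π_B·L_B = 0.38 × 0.00646108 = 0.00245521
  π_C·L_C = 0.29 × 0.000604463 = 0.000175294
  π_D·L_D = 0.10 × 3.93654e-05 = 3.93654e-06
Evidence: 0.00178257 + 0.00245521 + 0.000175294 + 3.93654e-06 = 0.00441701
P(Intensity C | the observation) ≈ 0.0397

0.0397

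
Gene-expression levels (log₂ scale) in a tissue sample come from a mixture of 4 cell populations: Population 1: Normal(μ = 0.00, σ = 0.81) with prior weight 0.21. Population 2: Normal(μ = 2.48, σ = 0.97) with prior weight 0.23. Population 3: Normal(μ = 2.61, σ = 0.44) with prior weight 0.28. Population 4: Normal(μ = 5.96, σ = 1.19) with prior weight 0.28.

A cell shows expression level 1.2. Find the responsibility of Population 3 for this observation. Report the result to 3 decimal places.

0.020

P(component k | x) = P(Z=k)·f_k(x) / marginal(x), where marginal(x) = Σ_j P(Z=j)·f_j(x).
Normal densities:
  p_1 = 0.164374
  p_2 = 0.172194
  p_3 = 0.00534008
  p_4 = 0.000112462
Prior × likelihood for each component:
  P(Z=1)·p_1 = 0.21 × 0.164374 = 0.0345185
  P(Z=2)·p_2 = 0.23 × 0.172194 = 0.0396046
  P(Z=3)·p_3 = 0.28 × 0.00534008 = 0.00149522
  P(Z=4)·p_4 = 0.28 × 0.000112462 = 3.14895e-05
Denominator: 0.0345185 + 0.0396046 + 0.00149522 + 3.14895e-05 = 0.0756498
Responsibility of Population 3: 0.00149522 / 0.0756498 ≈ 0.020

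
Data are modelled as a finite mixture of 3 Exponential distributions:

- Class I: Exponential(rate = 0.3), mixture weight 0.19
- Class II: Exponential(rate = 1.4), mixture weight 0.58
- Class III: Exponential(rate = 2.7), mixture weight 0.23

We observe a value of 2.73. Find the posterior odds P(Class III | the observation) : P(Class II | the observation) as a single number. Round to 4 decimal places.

0.0220

Only the two components matter; the odds are (P(Z=i) f_i(x)) / (P(Z=j) f_j(x)).
Component likelihoods at x = 2.73:
  L_I = 0.132262
  L_II = 0.0306376
  L_III = 0.00169894
Posterior odds = (P(Z=III)·L_III) / (P(Z=II)·L_II) = (0.23·0.00169894) / (0.58·0.0306376) = 0.000390757 / 0.0177698 ≈ 0.0220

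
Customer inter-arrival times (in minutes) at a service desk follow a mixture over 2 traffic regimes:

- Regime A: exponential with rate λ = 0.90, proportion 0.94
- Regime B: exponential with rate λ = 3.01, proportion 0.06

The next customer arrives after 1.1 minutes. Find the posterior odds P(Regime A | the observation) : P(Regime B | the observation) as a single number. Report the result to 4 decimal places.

47.7145

Only the two components matter; the odds are (π_i f_i(x)) / (π_j f_j(x)).
Exponential densities:
  L_A = 0.334419
  L_B = 0.109804
Odds = (0.94/0.06) × (0.334419/0.109804) = 15.6667 × 3.0456 ≈ 47.7145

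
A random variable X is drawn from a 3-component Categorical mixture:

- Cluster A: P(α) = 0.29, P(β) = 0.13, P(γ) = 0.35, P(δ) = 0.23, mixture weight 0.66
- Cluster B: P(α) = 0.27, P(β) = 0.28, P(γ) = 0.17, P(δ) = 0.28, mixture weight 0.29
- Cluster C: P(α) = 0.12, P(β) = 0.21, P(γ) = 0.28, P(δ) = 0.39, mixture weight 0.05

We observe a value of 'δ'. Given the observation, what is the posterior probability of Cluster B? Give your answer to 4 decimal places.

0.3216

Apply Bayes' rule: the posterior for each component is proportional to its prior times its likelihood at x.
Component likelihoods at x = 'δ':
  f_A = P(δ | comp) = 0.23
  f_B = P(δ | comp) = 0.28
  f_C = P(δ | comp) = 0.39
Unnormalised posteriors:
  P(Z=A)·f_A = 0.66 × 0.23 = 0.1518
  P(Z=B)·f_B = 0.29 × 0.28 = 0.0812
  P(Z=C)·f_C = 0.05 × 0.39 = 0.0195
Evidence: 0.1518 + 0.0812 + 0.0195 = 0.2525
P(Cluster B | 'δ') = 0.0812 / 0.2525 ≈ 0.3216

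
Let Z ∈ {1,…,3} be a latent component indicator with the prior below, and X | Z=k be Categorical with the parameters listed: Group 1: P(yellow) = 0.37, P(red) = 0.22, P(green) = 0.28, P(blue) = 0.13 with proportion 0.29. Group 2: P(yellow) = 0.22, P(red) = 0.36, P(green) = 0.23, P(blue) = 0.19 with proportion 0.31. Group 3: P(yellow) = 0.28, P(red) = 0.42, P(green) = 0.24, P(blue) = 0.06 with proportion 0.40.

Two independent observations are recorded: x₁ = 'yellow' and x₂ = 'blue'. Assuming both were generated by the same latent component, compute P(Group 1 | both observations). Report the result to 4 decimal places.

By Bayes' theorem, P(k | x) = w_k f_k(x) / Σ_j w_j f_j(x).
Since both observations come from the same component, the likelihood for component k is f_k(x₁)·f_k(x₂).
  L_1 = [0.37] × [0.13] = 0.0481
  L_2 = [0.22] × [0.19] = 0.0418
  L_3 = [0.28] × [0.06] = 0.0168
Weight by the priors:
  w_1·L_1 = 0.29 × 0.0481 = 0.013949
  w_2·L_2 = 0.31 × 0.0418 = 0.012958
  w_3·L_3 = 0.40 × 0.0168 = 0.00672
Sum: 0.013949 + 0.012958 + 0.00672 = 0.033627
Responsibility of Group 1: 0.013949 / 0.033627 ≈ 0.4148

0.4148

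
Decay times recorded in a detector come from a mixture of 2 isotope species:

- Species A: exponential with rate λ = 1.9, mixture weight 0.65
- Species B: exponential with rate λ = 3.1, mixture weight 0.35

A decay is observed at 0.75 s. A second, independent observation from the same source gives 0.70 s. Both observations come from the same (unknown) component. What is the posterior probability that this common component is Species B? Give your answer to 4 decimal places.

Posterior ∝ prior × likelihood, so P(k | x) ∝ P(Z=k) f_k(x); normalise over all components.
Since both observations come from the same component, the likelihood for component k is f_k(x₁)·f_k(x₂).
  p_A = [1.9·e^(−1.9·0.75) = 1.9·e^(−1.4250) = 0.456966] × [0.502507] = 0.229629
  p_B = [3.1·e^(−3.1·0.75) = 3.1·e^(−2.3250) = 0.303129] × [0.353951] = 0.107293
Multiply by the mixture weights:
  P(Z=A)·p_A = 0.65 × 0.229629 = 0.149259
  P(Z=B)·p_B = 0.35 × 0.107293 = 0.0375524
Denominator: 0.149259 + 0.0375524 = 0.186811
So the posterior for Species B is 0.0375524 / 0.186811 ≈ 0.2010.

0.2010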